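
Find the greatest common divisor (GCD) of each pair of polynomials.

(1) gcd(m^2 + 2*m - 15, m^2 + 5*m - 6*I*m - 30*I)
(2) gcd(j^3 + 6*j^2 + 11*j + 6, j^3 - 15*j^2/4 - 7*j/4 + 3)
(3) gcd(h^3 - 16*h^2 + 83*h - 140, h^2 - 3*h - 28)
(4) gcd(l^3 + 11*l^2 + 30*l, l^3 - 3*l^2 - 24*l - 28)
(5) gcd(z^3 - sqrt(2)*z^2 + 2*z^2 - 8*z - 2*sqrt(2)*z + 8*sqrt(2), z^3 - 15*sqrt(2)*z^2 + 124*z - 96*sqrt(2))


(1) = m + 5
(2) = j + 1
(3) = h - 7
(4) = 1
(5) = gcd((z - 2)*(z + 4)*(z - sqrt(2)), (z - 8*sqrt(2))*(z - 6*sqrt(2))*(z - sqrt(2))) = z - sqrt(2)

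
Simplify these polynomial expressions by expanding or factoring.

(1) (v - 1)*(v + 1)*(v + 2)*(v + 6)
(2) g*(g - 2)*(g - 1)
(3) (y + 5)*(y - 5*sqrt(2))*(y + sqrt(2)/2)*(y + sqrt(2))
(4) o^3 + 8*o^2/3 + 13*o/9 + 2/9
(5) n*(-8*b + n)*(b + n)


(1) = v^4 + 8*v^3 + 11*v^2 - 8*v - 12
(2) = g^3 - 3*g^2 + 2*g
(3) = y^4 - 7*sqrt(2)*y^3/2 + 5*y^3 - 35*sqrt(2)*y^2/2 - 14*y^2 - 70*y - 5*sqrt(2)*y - 25*sqrt(2)
(4) = (o + 1/3)^2*(o + 2)
(5) = -8*b^2*n - 7*b*n^2 + n^3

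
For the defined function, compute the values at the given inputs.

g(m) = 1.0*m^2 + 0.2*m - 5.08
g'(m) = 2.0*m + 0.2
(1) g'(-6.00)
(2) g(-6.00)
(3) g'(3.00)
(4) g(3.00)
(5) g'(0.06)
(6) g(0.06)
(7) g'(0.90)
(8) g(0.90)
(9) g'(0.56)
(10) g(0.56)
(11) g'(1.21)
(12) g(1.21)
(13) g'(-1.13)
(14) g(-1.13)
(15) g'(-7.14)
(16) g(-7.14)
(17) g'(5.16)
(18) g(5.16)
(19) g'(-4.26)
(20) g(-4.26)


(1) = -11.80
(2) = 29.72
(3) = 6.20
(4) = 4.52
(5) = 0.32
(6) = -5.06
(7) = 2.00
(8) = -4.09
(9) = 1.32
(10) = -4.65
(11) = 2.62
(12) = -3.37
(13) = -2.06
(14) = -4.03
(15) = -14.08
(16) = 44.47
(17) = 10.52
(18) = 22.58
(19) = -8.32
(20) = 12.22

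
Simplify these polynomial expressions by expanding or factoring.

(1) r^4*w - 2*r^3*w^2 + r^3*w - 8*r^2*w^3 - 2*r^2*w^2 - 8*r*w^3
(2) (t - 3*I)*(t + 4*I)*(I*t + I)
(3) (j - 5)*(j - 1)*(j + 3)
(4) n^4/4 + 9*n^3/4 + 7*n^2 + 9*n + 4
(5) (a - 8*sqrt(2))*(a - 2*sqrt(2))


(1) = r*(r - 4*w)*(r + 2*w)*(r*w + w)
(2) = I*t^3 - t^2 + I*t^2 - t + 12*I*t + 12*I
(3) = j^3 - 3*j^2 - 13*j + 15
(4) = (n/2 + 1/2)*(n/2 + 1)*(n + 2)*(n + 4)
(5) = a^2 - 10*sqrt(2)*a + 32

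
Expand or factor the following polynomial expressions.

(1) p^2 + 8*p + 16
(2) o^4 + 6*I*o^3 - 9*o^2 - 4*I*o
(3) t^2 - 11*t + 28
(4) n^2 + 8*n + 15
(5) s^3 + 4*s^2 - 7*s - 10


(1) = (p + 4)^2
(2) = o*(o + I)^2*(o + 4*I)
(3) = (t - 7)*(t - 4)
(4) = (n + 3)*(n + 5)
(5) = (s - 2)*(s + 1)*(s + 5)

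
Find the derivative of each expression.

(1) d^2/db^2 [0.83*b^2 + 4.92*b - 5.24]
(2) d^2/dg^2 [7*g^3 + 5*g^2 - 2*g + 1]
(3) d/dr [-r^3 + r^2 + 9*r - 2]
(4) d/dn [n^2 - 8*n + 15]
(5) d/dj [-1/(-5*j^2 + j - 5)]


(1) = 1.66000000000000
(2) = 42*g + 10
(3) = -3*r^2 + 2*r + 9
(4) = 2*n - 8
(5) = (1 - 10*j)/(5*j^2 - j + 5)^2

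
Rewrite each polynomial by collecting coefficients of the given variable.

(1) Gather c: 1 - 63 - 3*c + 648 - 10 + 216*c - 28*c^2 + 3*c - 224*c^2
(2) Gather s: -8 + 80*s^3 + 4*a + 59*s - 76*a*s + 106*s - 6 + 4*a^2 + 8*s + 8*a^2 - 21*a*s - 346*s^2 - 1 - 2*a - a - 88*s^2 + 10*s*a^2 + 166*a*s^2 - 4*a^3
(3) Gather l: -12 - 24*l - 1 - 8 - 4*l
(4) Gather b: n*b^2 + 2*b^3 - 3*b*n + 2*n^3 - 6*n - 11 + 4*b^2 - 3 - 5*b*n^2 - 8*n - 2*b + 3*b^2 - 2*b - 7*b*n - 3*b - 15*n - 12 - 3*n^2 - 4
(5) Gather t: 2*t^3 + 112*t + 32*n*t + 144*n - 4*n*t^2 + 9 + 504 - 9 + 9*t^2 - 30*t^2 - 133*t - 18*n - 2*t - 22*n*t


(1) = -252*c^2 + 216*c + 576
(2) = -4*a^3 + 12*a^2 + a + 80*s^3 + s^2*(166*a - 434) + s*(10*a^2 - 97*a + 173) - 15
(3) = -28*l - 21
(4) = 2*b^3 + b^2*(n + 7) + b*(-5*n^2 - 10*n - 7) + 2*n^3 - 3*n^2 - 29*n - 30
(5) = 126*n + 2*t^3 + t^2*(-4*n - 21) + t*(10*n - 23) + 504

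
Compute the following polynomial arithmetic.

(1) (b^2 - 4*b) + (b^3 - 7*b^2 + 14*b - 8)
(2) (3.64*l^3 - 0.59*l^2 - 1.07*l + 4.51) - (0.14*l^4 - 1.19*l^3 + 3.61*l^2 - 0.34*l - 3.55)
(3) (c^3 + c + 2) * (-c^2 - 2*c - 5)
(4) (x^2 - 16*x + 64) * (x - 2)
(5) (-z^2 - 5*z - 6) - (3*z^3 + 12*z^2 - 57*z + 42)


(1) = b^3 - 6*b^2 + 10*b - 8
(2) = -0.14*l^4 + 4.83*l^3 - 4.2*l^2 - 0.73*l + 8.06
(3) = -c^5 - 2*c^4 - 6*c^3 - 4*c^2 - 9*c - 10
(4) = x^3 - 18*x^2 + 96*x - 128
(5) = -3*z^3 - 13*z^2 + 52*z - 48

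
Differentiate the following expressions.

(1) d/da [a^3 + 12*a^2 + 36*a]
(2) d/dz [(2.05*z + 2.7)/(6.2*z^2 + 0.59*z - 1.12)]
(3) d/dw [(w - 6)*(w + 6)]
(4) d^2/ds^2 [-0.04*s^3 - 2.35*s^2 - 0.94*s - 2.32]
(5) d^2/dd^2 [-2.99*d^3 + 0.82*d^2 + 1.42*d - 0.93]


(1) = 3*a^2 + 24*a + 36
(2) = (12.71*z^2 + 1.2095*z - (2.05*z + 2.7)*(12.4*z + 0.59) - 2.296)/(6.2*z^2 + 0.59*z - 1.12)^2
(3) = 2*w
(4) = -0.24*s - 4.7
(5) = 1.64 - 17.94*d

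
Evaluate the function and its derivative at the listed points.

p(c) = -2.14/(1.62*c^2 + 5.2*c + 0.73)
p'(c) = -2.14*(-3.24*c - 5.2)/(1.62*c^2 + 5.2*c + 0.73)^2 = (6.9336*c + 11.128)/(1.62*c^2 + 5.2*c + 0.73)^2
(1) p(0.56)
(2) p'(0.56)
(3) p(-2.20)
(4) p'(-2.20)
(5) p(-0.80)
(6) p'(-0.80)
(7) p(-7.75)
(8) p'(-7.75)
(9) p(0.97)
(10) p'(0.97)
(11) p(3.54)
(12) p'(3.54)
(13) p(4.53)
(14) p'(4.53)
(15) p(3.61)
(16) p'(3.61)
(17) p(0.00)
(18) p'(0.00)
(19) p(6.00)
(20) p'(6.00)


(1) = -0.52
(2) = 0.87
(3) = 0.75
(4) = -0.50
(5) = 0.89
(6) = 0.97
(7) = -0.04
(8) = -0.01
(9) = -0.29
(10) = 0.34
(11) = -0.05
(12) = 0.02
(13) = -0.04
(14) = 0.01
(15) = -0.05
(16) = 0.02
(17) = -2.93
(18) = 20.88
(19) = -0.02
(20) = 0.01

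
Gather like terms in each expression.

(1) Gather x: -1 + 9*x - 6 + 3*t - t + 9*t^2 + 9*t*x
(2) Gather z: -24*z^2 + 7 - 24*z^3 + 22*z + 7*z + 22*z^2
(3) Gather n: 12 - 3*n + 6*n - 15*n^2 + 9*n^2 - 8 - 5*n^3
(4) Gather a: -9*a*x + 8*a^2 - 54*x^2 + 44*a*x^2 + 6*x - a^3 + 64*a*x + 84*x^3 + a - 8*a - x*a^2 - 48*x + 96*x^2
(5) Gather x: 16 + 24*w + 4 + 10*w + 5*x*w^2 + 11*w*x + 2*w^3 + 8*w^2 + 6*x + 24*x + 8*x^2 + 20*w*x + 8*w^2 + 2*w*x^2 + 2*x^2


(1) = 9*t^2 + 2*t + x*(9*t + 9) - 7
(2) = -24*z^3 - 2*z^2 + 29*z + 7
(3) = -5*n^3 - 6*n^2 + 3*n + 4
(4) = -a^3 + a^2*(8 - x) + a*(44*x^2 + 55*x - 7) + 84*x^3 + 42*x^2 - 42*x
(5) = 2*w^3 + 16*w^2 + 34*w + x^2*(2*w + 10) + x*(5*w^2 + 31*w + 30) + 20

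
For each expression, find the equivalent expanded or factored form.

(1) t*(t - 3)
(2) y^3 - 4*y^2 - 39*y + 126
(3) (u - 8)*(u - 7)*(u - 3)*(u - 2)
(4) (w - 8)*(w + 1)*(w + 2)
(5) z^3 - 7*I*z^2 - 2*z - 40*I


(1) = t^2 - 3*t
(2) = (y - 7)*(y - 3)*(y + 6)
(3) = u^4 - 20*u^3 + 137*u^2 - 370*u + 336
(4) = w^3 - 5*w^2 - 22*w - 16
(5) = (z - 5*I)*(z - 4*I)*(z + 2*I)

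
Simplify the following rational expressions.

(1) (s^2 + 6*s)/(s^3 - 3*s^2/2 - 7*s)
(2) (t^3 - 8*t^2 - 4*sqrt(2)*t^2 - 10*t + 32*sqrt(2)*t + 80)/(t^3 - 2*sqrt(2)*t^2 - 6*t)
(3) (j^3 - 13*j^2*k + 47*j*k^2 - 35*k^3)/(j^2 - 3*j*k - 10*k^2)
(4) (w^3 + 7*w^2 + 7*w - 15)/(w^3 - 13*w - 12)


(1) = (2*s + 12)/(2*s^2 - 3*s - 14)
(2) = (t^2 + t*(-8 - 5*sqrt(2)) + 40*sqrt(2))/(t^2 - 3*sqrt(2)*t)
(3) = (j^2 - 8*j*k + 7*k^2)/(j + 2*k)
(4) = (w^2 + 4*w - 5)/(w^2 - 3*w - 4)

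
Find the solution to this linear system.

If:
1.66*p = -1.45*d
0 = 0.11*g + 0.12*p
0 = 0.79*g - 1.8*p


Then:
d = 0.00
g = 0.00
p = 0.00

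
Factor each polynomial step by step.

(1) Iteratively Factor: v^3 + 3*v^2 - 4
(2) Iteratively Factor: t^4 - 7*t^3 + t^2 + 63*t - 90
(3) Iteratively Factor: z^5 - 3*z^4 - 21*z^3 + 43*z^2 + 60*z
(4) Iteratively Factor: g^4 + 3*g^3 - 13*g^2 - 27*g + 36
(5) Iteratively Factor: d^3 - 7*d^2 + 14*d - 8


(1) = (v - 1)*(v^2 + 4*v + 4) = (v - 1)*(v + 2)*(v + 2)
(2) = (t - 5)*(t^3 - 2*t^2 - 9*t + 18) = (t - 5)*(t - 2)*(t^2 - 9) = (t - 5)*(t - 2)*(t + 3)*(t - 3)
(3) = (z - 5)*(z^4 + 2*z^3 - 11*z^2 - 12*z) = (z - 5)*(z - 3)*(z^3 + 5*z^2 + 4*z) = z*(z - 5)*(z - 3)*(z^2 + 5*z + 4) = z*(z - 5)*(z - 3)*(z + 4)*(z + 1)
(4) = (g + 3)*(g^3 - 13*g + 12) = (g - 3)*(g + 3)*(g^2 + 3*g - 4) = (g - 3)*(g - 1)*(g + 3)*(g + 4)
(5) = (d - 1)*(d^2 - 6*d + 8) = (d - 2)*(d - 1)*(d - 4)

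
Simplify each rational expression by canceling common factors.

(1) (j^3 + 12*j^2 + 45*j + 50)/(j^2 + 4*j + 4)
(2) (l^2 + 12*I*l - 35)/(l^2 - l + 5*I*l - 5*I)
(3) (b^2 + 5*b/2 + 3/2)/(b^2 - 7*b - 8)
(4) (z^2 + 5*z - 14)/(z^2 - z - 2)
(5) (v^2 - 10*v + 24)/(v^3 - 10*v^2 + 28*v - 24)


(1) = (j^2 + 10*j + 25)/(j + 2)
(2) = (l + 7*I)/(l - 1)
(3) = (2*b + 3)/(2*b - 16)
(4) = (z + 7)/(z + 1)
(5) = (v - 4)/(v^2 - 4*v + 4)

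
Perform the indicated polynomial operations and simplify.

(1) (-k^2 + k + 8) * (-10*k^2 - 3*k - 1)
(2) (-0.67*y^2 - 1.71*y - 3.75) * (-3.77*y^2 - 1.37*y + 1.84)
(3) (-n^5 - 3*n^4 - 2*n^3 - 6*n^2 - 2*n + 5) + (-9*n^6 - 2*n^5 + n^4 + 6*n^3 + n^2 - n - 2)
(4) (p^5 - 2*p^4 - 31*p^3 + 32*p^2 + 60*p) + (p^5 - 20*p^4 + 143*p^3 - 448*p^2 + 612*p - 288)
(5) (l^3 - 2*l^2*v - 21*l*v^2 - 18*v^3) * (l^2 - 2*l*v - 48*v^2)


(1) = 10*k^4 - 7*k^3 - 82*k^2 - 25*k - 8
(2) = 2.5259*y^4 + 7.3646*y^3 + 15.2474*y^2 + 1.9911*y - 6.9
(3) = -9*n^6 - 3*n^5 - 2*n^4 + 4*n^3 - 5*n^2 - 3*n + 3
(4) = 2*p^5 - 22*p^4 + 112*p^3 - 416*p^2 + 672*p - 288
(5) = l^5 - 4*l^4*v - 65*l^3*v^2 + 120*l^2*v^3 + 1044*l*v^4 + 864*v^5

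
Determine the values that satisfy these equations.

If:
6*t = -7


Then:
t = -7/6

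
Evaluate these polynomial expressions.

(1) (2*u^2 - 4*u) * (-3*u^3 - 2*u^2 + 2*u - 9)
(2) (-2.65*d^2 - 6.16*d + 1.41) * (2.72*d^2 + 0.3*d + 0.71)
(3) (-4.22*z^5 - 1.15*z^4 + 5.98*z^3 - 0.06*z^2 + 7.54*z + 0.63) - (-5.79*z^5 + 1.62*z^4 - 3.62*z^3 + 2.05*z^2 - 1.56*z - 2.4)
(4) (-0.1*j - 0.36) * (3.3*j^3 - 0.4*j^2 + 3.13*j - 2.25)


(1) = -6*u^5 + 8*u^4 + 12*u^3 - 26*u^2 + 36*u
(2) = -7.208*d^4 - 17.5502*d^3 + 0.1057*d^2 - 3.9506*d + 1.0011
(3) = 1.57*z^5 - 2.77*z^4 + 9.6*z^3 - 2.11*z^2 + 9.1*z + 3.03
(4) = -0.33*j^4 - 1.148*j^3 - 0.169*j^2 - 0.9018*j + 0.81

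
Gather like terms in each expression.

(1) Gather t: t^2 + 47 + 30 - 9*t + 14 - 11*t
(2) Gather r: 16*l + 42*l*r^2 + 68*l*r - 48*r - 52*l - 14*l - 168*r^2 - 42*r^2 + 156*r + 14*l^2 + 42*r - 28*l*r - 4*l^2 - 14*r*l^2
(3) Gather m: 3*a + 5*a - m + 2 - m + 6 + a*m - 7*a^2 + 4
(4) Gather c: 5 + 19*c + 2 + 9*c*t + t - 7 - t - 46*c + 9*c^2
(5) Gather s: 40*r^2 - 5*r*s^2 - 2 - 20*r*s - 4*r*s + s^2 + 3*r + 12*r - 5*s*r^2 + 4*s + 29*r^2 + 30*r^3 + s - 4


(1) = t^2 - 20*t + 91
(2) = 10*l^2 - 50*l + r^2*(42*l - 210) + r*(-14*l^2 + 40*l + 150)
(3) = -7*a^2 + 8*a + m*(a - 2) + 12
(4) = 9*c^2 + c*(9*t - 27)
(5) = 30*r^3 + 69*r^2 + 15*r + s^2*(1 - 5*r) + s*(-5*r^2 - 24*r + 5) - 6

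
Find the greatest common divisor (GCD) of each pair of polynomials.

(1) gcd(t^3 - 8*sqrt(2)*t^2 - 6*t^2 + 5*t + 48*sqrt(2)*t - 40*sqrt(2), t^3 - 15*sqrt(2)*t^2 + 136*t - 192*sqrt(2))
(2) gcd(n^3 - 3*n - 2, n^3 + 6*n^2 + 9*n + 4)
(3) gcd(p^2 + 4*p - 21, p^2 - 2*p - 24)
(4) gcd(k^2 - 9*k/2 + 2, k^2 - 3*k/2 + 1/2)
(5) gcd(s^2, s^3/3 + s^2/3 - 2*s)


(1) = t - 8*sqrt(2)
(2) = gcd((n - 2)*(n + 1)^2, (n + 1)^2*(n + 4)) = n^2 + 2*n + 1
(3) = gcd((p - 3)*(p + 7), (p - 6)*(p + 4)) = 1
(4) = k - 1/2
(5) = s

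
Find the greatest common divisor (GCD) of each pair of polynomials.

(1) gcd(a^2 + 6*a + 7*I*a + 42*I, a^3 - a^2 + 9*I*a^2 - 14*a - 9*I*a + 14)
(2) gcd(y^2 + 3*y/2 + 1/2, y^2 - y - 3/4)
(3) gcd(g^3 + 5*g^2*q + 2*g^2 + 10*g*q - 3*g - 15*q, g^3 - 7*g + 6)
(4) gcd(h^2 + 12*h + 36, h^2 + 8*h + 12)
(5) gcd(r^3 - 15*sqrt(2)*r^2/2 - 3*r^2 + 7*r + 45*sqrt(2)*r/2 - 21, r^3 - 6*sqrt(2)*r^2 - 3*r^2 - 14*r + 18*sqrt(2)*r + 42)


(1) = a + 7*I
(2) = y + 1/2
(3) = gcd((g - 1)*(g + 3)*(g + 5*q), (g - 2)*(g - 1)*(g + 3)) = g^2 + 2*g - 3
(4) = gcd((h + 6)^2, (h + 2)*(h + 6)) = h + 6
(5) = gcd((r - 3)*(r - 7*sqrt(2))*(r - sqrt(2)/2), (r - 3)*(r - 7*sqrt(2))*(r + sqrt(2))) = r^2 + r*(-7*sqrt(2) - 3) + 21*sqrt(2)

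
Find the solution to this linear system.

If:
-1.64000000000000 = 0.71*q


Then:
q = -2.31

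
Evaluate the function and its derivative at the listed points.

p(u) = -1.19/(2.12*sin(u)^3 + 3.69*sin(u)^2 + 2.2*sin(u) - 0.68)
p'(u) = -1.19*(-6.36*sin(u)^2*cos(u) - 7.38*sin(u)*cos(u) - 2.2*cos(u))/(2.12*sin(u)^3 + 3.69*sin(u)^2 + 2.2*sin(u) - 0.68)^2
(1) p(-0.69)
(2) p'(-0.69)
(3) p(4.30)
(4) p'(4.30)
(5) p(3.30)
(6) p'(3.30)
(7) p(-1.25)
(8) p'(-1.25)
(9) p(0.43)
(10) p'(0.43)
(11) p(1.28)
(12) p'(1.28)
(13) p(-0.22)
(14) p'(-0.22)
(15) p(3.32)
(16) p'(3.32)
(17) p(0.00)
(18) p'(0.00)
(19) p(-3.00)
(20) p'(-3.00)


(1) = 1.05
(2) = 0.06
(3) = 0.97
(4) = -0.25
(5) = 1.26
(6) = -1.58
(7) = 0.95
(8) = 0.22
(9) = -1.15
(10) = 6.48
(11) = -0.18
(12) = 0.12
(13) = 1.18
(14) = 1.02
(15) = 1.23
(16) = -1.37
(17) = 1.75
(18) = 5.66
(19) = 1.29
(20) = -1.78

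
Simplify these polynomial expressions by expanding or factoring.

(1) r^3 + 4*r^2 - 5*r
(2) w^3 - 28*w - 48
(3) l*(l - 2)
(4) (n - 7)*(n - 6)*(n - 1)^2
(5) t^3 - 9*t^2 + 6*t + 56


(1) = r*(r - 1)*(r + 5)
(2) = (w - 6)*(w + 2)*(w + 4)
(3) = l^2 - 2*l
(4) = n^4 - 15*n^3 + 69*n^2 - 97*n + 42
(5) = (t - 7)*(t - 4)*(t + 2)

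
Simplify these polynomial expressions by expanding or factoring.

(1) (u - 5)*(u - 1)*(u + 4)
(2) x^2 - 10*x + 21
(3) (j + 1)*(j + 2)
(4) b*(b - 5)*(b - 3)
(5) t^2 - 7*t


(1) = u^3 - 2*u^2 - 19*u + 20
(2) = (x - 7)*(x - 3)
(3) = j^2 + 3*j + 2
(4) = b^3 - 8*b^2 + 15*b
(5) = t*(t - 7)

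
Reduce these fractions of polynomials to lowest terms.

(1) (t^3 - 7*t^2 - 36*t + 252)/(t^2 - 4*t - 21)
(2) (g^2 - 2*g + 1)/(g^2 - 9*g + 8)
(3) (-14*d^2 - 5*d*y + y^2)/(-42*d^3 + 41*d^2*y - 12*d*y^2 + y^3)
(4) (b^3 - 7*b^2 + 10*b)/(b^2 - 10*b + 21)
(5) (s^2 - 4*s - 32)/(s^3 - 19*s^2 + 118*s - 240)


(1) = (t^2 - 36)/(t + 3)
(2) = (g - 1)/(g - 8)
(3) = (2*d + y)/(6*d^2 - 5*d*y + y^2)
(4) = (b^3 - 7*b^2 + 10*b)/(b^2 - 10*b + 21)
(5) = (s + 4)/(s^2 - 11*s + 30)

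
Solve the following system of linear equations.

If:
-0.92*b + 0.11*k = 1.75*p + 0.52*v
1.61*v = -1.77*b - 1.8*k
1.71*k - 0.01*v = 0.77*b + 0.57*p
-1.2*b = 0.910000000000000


Then:
b = -0.76
k = -0.33
p = 0.02
v = 1.20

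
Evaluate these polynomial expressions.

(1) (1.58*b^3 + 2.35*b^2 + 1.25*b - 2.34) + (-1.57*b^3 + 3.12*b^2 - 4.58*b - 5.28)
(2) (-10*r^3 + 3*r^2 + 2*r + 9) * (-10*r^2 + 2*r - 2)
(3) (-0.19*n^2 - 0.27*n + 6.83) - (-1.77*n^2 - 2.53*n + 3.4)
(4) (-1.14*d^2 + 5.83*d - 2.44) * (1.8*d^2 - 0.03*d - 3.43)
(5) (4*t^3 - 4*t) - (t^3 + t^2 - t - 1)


(1) = 0.01*b^3 + 5.47*b^2 - 3.33*b - 7.62
(2) = 100*r^5 - 50*r^4 + 6*r^3 - 92*r^2 + 14*r - 18
(3) = 1.58*n^2 + 2.26*n + 3.43
(4) = -2.052*d^4 + 10.5282*d^3 - 0.6567*d^2 - 19.9237*d + 8.3692
(5) = 3*t^3 - t^2 - 3*t + 1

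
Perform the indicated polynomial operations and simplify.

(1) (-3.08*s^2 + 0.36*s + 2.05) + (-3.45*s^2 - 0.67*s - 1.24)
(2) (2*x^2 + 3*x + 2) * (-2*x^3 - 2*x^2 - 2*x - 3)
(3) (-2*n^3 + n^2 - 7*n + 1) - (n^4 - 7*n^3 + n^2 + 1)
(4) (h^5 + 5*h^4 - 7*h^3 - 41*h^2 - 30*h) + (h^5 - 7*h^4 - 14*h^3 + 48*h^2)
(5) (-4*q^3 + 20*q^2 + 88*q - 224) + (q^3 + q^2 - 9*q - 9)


(1) = -6.53*s^2 - 0.31*s + 0.81
(2) = -4*x^5 - 10*x^4 - 14*x^3 - 16*x^2 - 13*x - 6
(3) = -n^4 + 5*n^3 - 7*n
(4) = 2*h^5 - 2*h^4 - 21*h^3 + 7*h^2 - 30*h
(5) = -3*q^3 + 21*q^2 + 79*q - 233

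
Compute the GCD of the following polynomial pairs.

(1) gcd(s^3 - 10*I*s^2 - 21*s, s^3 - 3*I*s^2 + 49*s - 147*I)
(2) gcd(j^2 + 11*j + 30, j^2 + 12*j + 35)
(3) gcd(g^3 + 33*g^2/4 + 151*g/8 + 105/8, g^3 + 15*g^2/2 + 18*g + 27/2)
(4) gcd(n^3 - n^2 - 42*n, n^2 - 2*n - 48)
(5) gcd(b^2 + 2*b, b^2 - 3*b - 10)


(1) = s^2 - 10*I*s - 21
(2) = j + 5
(3) = g + 3/2
(4) = gcd(n*(n - 7)*(n + 6), (n - 8)*(n + 6)) = n + 6
(5) = b + 2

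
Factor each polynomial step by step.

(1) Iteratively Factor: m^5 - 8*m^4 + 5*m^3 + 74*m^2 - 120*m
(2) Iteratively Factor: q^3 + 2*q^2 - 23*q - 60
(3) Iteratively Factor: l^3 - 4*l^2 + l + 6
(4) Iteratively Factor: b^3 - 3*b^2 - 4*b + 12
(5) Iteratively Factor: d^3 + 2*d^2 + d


(1) = (m - 4)*(m^4 - 4*m^3 - 11*m^2 + 30*m) = m*(m - 4)*(m^3 - 4*m^2 - 11*m + 30) = m*(m - 4)*(m - 2)*(m^2 - 2*m - 15) = m*(m - 5)*(m - 4)*(m - 2)*(m + 3)
(2) = (q + 3)*(q^2 - q - 20) = (q + 3)*(q + 4)*(q - 5)
(3) = (l - 2)*(l^2 - 2*l - 3) = (l - 3)*(l - 2)*(l + 1)
(4) = (b + 2)*(b^2 - 5*b + 6) = (b - 3)*(b + 2)*(b - 2)
(5) = (d + 1)*(d^2 + d) = (d + 1)^2*(d)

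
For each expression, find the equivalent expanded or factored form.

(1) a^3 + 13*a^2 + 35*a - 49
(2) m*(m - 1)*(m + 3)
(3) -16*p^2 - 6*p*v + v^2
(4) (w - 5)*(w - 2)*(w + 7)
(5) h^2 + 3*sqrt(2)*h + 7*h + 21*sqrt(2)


(1) = (a - 1)*(a + 7)^2
(2) = m^3 + 2*m^2 - 3*m
(3) = (-8*p + v)*(2*p + v)
(4) = w^3 - 39*w + 70
(5) = (h + 7)*(h + 3*sqrt(2))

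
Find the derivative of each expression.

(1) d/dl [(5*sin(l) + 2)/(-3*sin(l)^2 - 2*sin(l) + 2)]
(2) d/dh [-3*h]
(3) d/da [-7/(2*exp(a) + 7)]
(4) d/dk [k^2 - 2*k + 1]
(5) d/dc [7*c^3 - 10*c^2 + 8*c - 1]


(1) = (15*sin(l)^2 + 12*sin(l) + 14)*cos(l)/(3*sin(l)^2 + 2*sin(l) - 2)^2
(2) = -3
(3) = 14*exp(a)/(2*exp(a) + 7)^2
(4) = 2*k - 2
(5) = 21*c^2 - 20*c + 8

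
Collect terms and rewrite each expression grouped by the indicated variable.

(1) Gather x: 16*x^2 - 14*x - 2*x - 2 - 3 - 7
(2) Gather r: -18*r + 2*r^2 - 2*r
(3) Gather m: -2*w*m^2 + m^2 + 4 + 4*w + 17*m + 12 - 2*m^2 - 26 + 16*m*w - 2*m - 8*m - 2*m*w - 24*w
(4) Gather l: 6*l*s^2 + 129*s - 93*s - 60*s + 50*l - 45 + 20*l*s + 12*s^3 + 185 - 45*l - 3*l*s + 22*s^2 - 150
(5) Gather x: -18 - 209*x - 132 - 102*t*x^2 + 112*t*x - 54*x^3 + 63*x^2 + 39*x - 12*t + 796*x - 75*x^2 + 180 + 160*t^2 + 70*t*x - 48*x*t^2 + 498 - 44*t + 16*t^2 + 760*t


(1) = 16*x^2 - 16*x - 12
(2) = 2*r^2 - 20*r
(3) = m^2*(-2*w - 1) + m*(14*w + 7) - 20*w - 10
(4) = l*(6*s^2 + 17*s + 5) + 12*s^3 + 22*s^2 - 24*s - 10
(5) = 176*t^2 + 704*t - 54*x^3 + x^2*(-102*t - 12) + x*(-48*t^2 + 182*t + 626) + 528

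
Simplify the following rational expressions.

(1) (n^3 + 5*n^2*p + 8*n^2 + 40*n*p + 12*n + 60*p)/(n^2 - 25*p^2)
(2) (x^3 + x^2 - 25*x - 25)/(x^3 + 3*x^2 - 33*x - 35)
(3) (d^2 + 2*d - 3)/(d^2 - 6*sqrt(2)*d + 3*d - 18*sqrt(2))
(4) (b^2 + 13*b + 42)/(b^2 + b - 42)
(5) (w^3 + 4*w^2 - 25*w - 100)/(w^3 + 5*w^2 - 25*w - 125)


(1) = (-n^2 - 8*n - 12)/(-n + 5*p)
(2) = (x + 5)/(x + 7)
(3) = (d - 1)/(d - 6*sqrt(2))
(4) = (b + 6)/(b - 6)
(5) = (w + 4)/(w + 5)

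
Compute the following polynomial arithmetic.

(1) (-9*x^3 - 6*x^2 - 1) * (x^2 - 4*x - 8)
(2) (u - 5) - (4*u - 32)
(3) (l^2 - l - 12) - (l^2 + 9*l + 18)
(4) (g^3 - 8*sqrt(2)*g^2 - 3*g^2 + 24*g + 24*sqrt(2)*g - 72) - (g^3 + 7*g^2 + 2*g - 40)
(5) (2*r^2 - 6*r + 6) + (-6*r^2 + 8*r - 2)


(1) = -9*x^5 + 30*x^4 + 96*x^3 + 47*x^2 + 4*x + 8
(2) = 27 - 3*u
(3) = -10*l - 30
(4) = -8*sqrt(2)*g^2 - 10*g^2 + 22*g + 24*sqrt(2)*g - 32
(5) = -4*r^2 + 2*r + 4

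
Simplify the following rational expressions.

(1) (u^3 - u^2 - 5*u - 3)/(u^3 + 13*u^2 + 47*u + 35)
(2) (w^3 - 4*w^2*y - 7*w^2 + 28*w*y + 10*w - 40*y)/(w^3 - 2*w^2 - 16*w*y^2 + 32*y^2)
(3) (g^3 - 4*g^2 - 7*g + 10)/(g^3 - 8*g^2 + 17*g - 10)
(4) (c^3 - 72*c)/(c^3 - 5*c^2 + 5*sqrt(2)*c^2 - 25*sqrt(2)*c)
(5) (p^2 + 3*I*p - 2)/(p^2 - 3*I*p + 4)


(1) = (u^2 - 2*u - 3)/(u^2 + 12*u + 35)
(2) = (w - 5)/(w + 4*y)
(3) = (g + 2)/(g - 2)
(4) = (c^2 - 72)/(c^2 + c*(-5 + 5*sqrt(2)) - 25*sqrt(2))
(5) = (p + 2*I)/(p - 4*I)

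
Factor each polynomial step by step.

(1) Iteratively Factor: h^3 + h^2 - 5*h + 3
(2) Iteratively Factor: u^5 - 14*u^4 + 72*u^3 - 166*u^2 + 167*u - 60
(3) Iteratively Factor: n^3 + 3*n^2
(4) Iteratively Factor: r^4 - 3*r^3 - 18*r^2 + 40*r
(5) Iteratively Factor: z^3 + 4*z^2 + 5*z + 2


(1) = (h - 1)*(h^2 + 2*h - 3) = (h - 1)*(h + 3)*(h - 1)
(2) = (u - 1)*(u^4 - 13*u^3 + 59*u^2 - 107*u + 60) = (u - 4)*(u - 1)*(u^3 - 9*u^2 + 23*u - 15) = (u - 4)*(u - 1)^2*(u^2 - 8*u + 15) = (u - 5)*(u - 4)*(u - 1)^2*(u - 3)
(3) = (n + 3)*(n^2) = n*(n + 3)*(n)
(4) = (r + 4)*(r^3 - 7*r^2 + 10*r) = (r - 2)*(r + 4)*(r^2 - 5*r) = (r - 5)*(r - 2)*(r + 4)*(r)
(5) = (z + 2)*(z^2 + 2*z + 1) = (z + 1)*(z + 2)*(z + 1)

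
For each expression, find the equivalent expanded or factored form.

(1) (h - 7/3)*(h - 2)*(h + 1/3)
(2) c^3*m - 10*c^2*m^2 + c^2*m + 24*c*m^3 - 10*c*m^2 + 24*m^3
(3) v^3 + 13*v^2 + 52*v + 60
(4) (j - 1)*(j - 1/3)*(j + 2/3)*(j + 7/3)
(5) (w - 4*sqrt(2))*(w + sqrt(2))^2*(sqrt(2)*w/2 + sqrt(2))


(1) = h^3 - 4*h^2 + 29*h/9 + 14/9
(2) = (c - 6*m)*(c - 4*m)*(c*m + m)
(3) = (v + 2)*(v + 5)*(v + 6)
(4) = j^4 + 5*j^3/3 - 19*j^2/9 - 29*j/27 + 14/27
(5) = sqrt(2)*w^4/2 - 2*w^3 + sqrt(2)*w^3 - 7*sqrt(2)*w^2 - 4*w^2 - 14*sqrt(2)*w - 8*w - 16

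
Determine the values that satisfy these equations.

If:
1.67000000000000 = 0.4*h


Then:
h = 4.18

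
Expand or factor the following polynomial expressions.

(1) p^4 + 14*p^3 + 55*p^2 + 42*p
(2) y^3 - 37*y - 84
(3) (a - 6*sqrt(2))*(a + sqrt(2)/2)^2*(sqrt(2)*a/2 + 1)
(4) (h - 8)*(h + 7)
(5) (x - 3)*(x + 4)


(1) = p*(p + 1)*(p + 6)*(p + 7)
(2) = (y - 7)*(y + 3)*(y + 4)
(3) = sqrt(2)*a^4/2 - 4*a^3 - 43*sqrt(2)*a^2/4 - 29*a/2 - 3*sqrt(2)
(4) = h^2 - h - 56
(5) = x^2 + x - 12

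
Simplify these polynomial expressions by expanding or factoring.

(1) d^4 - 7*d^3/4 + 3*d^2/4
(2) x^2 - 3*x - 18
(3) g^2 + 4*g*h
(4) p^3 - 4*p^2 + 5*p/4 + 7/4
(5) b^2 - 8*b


(1) = d^2*(d - 1)*(d - 3/4)
(2) = (x - 6)*(x + 3)
(3) = g*(g + 4*h)
(4) = (p - 7/2)*(p - 1)*(p + 1/2)
(5) = b*(b - 8)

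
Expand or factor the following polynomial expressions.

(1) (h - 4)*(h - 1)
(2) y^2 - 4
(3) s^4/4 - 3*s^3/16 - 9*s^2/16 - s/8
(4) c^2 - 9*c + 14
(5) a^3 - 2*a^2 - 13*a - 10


(1) = h^2 - 5*h + 4
(2) = (y - 2)*(y + 2)
(3) = s*(s/4 + 1/4)*(s - 2)*(s + 1/4)
(4) = (c - 7)*(c - 2)
(5) = (a - 5)*(a + 1)*(a + 2)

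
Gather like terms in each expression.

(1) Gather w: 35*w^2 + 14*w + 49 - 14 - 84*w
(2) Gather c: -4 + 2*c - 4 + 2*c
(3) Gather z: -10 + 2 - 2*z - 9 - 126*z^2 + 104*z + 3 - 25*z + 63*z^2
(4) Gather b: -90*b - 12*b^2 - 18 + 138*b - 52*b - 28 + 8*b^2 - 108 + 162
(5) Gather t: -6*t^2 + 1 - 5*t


(1) = 35*w^2 - 70*w + 35
(2) = 4*c - 8
(3) = -63*z^2 + 77*z - 14
(4) = -4*b^2 - 4*b + 8
(5) = -6*t^2 - 5*t + 1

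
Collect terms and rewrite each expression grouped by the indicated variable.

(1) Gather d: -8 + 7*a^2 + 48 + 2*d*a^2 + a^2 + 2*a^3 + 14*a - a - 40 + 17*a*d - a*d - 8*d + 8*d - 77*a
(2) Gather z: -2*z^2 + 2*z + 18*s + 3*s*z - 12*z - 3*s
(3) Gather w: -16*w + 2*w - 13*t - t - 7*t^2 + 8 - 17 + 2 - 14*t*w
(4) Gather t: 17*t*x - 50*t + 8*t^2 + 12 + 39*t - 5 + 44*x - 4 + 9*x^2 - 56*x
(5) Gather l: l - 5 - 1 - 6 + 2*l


(1) = 2*a^3 + 8*a^2 - 64*a + d*(2*a^2 + 16*a)
(2) = 15*s - 2*z^2 + z*(3*s - 10)
(3) = -7*t^2 - 14*t + w*(-14*t - 14) - 7
(4) = 8*t^2 + t*(17*x - 11) + 9*x^2 - 12*x + 3
(5) = 3*l - 12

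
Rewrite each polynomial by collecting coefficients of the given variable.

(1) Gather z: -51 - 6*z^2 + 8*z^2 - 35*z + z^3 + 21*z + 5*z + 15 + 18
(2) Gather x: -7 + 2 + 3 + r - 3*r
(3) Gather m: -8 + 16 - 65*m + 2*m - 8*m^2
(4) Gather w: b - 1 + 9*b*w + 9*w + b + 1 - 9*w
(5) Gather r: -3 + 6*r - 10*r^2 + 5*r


(1) = z^3 + 2*z^2 - 9*z - 18
(2) = -2*r - 2
(3) = -8*m^2 - 63*m + 8
(4) = 9*b*w + 2*b
(5) = -10*r^2 + 11*r - 3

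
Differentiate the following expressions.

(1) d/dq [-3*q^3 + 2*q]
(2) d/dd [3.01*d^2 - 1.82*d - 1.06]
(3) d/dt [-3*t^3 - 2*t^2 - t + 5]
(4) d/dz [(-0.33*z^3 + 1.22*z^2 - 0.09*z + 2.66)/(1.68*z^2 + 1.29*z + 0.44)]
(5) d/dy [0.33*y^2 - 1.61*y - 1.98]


(1) = 2 - 9*q^2
(2) = 6.02*d - 1.82
(3) = -9*t^2 - 4*t - 1
(4) = (-0.5544*z^4 - 0.8514*z^3 + 1.2894*z^2 - 7.864*z - 3.471)/(2.8224*z^4 + 4.3344*z^3 + 3.1425*z^2 + 1.1352*z + 0.1936)
(5) = 0.66*y - 1.61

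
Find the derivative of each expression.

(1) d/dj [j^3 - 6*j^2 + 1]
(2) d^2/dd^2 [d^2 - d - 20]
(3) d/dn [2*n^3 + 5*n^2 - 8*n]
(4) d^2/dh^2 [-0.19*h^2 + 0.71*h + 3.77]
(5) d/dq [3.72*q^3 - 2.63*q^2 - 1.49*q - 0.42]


(1) = 3*j*(j - 4)
(2) = 2
(3) = 6*n^2 + 10*n - 8
(4) = -0.380000000000000
(5) = 11.16*q^2 - 5.26*q - 1.49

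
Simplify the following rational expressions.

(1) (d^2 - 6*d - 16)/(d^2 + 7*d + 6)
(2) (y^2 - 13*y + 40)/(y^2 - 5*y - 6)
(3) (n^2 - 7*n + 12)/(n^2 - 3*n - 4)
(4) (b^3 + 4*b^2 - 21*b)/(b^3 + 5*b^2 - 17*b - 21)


(1) = (d^2 - 6*d - 16)/(d^2 + 7*d + 6)
(2) = (y^2 - 13*y + 40)/(y^2 - 5*y - 6)
(3) = (n - 3)/(n + 1)
(4) = b/(b + 1)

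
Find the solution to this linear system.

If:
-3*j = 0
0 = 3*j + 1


Then:
No Solution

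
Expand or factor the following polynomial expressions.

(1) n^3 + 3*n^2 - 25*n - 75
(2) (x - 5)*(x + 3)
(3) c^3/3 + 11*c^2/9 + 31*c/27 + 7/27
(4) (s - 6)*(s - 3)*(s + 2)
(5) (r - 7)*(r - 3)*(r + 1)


(1) = (n - 5)*(n + 3)*(n + 5)
(2) = x^2 - 2*x - 15
(3) = (c/3 + 1/3)*(c + 1/3)*(c + 7/3)
(4) = s^3 - 7*s^2 + 36
(5) = r^3 - 9*r^2 + 11*r + 21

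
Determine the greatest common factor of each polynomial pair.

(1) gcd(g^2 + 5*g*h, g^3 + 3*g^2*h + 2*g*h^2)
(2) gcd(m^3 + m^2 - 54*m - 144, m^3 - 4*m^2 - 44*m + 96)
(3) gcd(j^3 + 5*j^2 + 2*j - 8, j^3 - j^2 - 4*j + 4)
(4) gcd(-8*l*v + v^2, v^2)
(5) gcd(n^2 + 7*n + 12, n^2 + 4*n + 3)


(1) = g
(2) = m^2 - 2*m - 48
(3) = gcd((j - 1)*(j + 2)*(j + 4), (j - 2)*(j - 1)*(j + 2)) = j^2 + j - 2
(4) = gcd(v*(-8*l + v), v^2) = v
(5) = gcd((n + 3)*(n + 4), (n + 1)*(n + 3)) = n + 3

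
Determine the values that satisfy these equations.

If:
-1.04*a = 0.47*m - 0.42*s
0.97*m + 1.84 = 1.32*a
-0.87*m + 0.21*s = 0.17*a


Then:
a = 2.34
m = 1.29
s = 7.25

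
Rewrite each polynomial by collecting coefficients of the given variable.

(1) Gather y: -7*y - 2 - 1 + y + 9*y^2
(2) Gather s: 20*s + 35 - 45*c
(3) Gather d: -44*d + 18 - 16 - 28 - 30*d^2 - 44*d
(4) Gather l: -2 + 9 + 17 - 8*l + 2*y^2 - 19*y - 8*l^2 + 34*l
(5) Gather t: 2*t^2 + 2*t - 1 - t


(1) = 9*y^2 - 6*y - 3
(2) = -45*c + 20*s + 35
(3) = -30*d^2 - 88*d - 26
(4) = -8*l^2 + 26*l + 2*y^2 - 19*y + 24
(5) = 2*t^2 + t - 1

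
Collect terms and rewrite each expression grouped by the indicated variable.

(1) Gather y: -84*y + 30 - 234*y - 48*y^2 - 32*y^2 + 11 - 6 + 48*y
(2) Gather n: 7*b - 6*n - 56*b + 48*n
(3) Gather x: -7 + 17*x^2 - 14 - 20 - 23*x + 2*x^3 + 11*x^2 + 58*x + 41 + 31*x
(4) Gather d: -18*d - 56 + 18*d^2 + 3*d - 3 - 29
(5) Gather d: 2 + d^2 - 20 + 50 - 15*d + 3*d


(1) = -80*y^2 - 270*y + 35
(2) = -49*b + 42*n
(3) = 2*x^3 + 28*x^2 + 66*x
(4) = 18*d^2 - 15*d - 88
(5) = d^2 - 12*d + 32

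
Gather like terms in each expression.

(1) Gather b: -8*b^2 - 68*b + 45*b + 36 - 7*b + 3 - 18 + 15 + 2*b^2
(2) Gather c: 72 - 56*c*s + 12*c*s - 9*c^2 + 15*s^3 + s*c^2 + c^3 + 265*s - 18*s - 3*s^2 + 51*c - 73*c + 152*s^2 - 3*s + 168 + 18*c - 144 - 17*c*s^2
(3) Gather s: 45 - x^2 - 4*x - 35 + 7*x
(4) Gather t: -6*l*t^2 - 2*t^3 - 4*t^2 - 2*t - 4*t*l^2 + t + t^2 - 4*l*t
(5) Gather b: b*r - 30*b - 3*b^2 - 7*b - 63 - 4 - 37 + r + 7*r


(1) = -6*b^2 - 30*b + 36
(2) = c^3 + c^2*(s - 9) + c*(-17*s^2 - 44*s - 4) + 15*s^3 + 149*s^2 + 244*s + 96
(3) = -x^2 + 3*x + 10
(4) = -2*t^3 + t^2*(-6*l - 3) + t*(-4*l^2 - 4*l - 1)
(5) = -3*b^2 + b*(r - 37) + 8*r - 104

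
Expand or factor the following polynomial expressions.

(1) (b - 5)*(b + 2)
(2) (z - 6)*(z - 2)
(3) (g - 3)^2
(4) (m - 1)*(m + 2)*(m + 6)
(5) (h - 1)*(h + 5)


(1) = b^2 - 3*b - 10
(2) = z^2 - 8*z + 12
(3) = g^2 - 6*g + 9
(4) = m^3 + 7*m^2 + 4*m - 12
(5) = h^2 + 4*h - 5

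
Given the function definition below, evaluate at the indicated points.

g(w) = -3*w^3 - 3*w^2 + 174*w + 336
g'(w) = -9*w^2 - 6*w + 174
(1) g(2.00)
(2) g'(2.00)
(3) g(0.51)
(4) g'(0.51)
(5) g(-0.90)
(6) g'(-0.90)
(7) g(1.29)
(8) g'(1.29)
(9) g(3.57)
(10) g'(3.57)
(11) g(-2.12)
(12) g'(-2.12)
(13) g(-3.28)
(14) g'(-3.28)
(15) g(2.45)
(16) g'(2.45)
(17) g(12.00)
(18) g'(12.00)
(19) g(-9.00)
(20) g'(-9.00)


(1) = 648.00
(2) = 126.00
(3) = 423.56
(4) = 168.60
(5) = 179.16
(6) = 172.11
(7) = 549.03
(8) = 151.28
(9) = 782.45
(10) = 37.88
(11) = -17.78
(12) = 146.27
(13) = -161.13
(14) = 96.85
(15) = 700.17
(16) = 105.28
(17) = -3192.00
(18) = -1194.00
(19) = 714.00
(20) = -501.00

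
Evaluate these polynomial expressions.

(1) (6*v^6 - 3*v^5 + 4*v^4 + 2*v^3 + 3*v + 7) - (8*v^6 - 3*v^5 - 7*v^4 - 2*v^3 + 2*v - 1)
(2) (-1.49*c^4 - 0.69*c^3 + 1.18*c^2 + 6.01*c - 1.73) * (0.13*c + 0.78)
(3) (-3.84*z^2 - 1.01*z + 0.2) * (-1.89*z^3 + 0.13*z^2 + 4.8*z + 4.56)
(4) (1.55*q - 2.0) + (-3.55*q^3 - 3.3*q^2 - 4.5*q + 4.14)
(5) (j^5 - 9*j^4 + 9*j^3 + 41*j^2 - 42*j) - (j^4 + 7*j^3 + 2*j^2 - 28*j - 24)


(1) = -2*v^6 + 11*v^4 + 4*v^3 + v + 8
(2) = -0.1937*c^5 - 1.2519*c^4 - 0.3848*c^3 + 1.7017*c^2 + 4.4629*c - 1.3494
(3) = 7.2576*z^5 + 1.4097*z^4 - 18.9413*z^3 - 22.3324*z^2 - 3.6456*z + 0.912
(4) = -3.55*q^3 - 3.3*q^2 - 2.95*q + 2.14
(5) = j^5 - 10*j^4 + 2*j^3 + 39*j^2 - 14*j + 24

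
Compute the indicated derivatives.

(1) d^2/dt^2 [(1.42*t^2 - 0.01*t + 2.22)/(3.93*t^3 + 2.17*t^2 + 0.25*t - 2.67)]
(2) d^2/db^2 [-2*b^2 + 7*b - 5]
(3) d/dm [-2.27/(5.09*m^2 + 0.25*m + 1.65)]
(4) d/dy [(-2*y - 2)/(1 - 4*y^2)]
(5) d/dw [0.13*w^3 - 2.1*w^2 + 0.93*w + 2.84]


(1) = (43.863516*t^6 - 0.926694*t^5 + 402.56955*t^4 + 509.905712*t^3 + 123.914304*t^2 + 146.646558*t + 46.235142)/(60.698457*t^9 + 100.546299*t^8 + 67.101606*t^7 - 100.703186*t^6 - 132.351612*t^5 - 53.051064*t^4 + 75.374506*t^3 + 45.908514*t^2 + 5.346675*t - 19.034163)
(2) = -4
(3) = (23.1086*m + 0.5675)/(5.09*m^2 + 0.25*m + 1.65)^2
(4) = 2*(4*y^2 - 8*y*(y + 1) - 1)/(4*y^2 - 1)^2
(5) = 0.39*w^2 - 4.2*w + 0.93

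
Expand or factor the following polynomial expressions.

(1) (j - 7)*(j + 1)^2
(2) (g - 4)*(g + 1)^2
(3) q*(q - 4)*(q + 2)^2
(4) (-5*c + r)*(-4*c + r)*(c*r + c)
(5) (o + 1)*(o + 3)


(1) = j^3 - 5*j^2 - 13*j - 7
(2) = g^3 - 2*g^2 - 7*g - 4
(3) = q^4 - 12*q^2 - 16*q
(4) = 20*c^3*r + 20*c^3 - 9*c^2*r^2 - 9*c^2*r + c*r^3 + c*r^2
(5) = o^2 + 4*o + 3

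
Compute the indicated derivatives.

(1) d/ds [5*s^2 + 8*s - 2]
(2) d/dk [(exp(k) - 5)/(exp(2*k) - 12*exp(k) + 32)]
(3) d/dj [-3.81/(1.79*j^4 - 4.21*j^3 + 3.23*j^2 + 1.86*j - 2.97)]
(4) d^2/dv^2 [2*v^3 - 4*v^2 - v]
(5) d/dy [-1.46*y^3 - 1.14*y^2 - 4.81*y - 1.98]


(1) = 10*s + 8
(2) = (-2*(exp(k) - 6)*(exp(k) - 5) + exp(2*k) - 12*exp(k) + 32)*exp(k)/(exp(2*k) - 12*exp(k) + 32)^2
(3) = (27.2796*j^3 - 48.1203*j^2 + 24.6126*j + 7.0866)/(1.79*j^4 - 4.21*j^3 + 3.23*j^2 + 1.86*j - 2.97)^2
(4) = 12*v - 8
(5) = -4.38*y^2 - 2.28*y - 4.81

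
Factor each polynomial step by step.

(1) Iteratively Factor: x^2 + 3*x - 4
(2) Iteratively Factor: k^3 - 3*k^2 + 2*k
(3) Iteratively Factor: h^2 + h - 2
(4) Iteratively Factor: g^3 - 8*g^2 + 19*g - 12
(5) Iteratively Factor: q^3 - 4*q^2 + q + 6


(1) = (x + 4)*(x - 1)
(2) = (k)*(k^2 - 3*k + 2) = k*(k - 1)*(k - 2)
(3) = (h + 2)*(h - 1)
(4) = (g - 1)*(g^2 - 7*g + 12) = (g - 3)*(g - 1)*(g - 4)
(5) = (q - 3)*(q^2 - q - 2) = (q - 3)*(q - 2)*(q + 1)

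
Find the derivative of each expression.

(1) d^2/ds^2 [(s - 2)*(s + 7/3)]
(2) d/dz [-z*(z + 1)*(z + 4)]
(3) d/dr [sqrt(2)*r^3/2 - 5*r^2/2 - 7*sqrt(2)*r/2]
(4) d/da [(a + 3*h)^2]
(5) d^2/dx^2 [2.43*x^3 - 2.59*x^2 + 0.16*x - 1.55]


(1) = 2
(2) = -3*z^2 - 10*z - 4
(3) = 3*sqrt(2)*r^2/2 - 5*r - 7*sqrt(2)/2
(4) = 2*a + 6*h
(5) = 14.58*x - 5.18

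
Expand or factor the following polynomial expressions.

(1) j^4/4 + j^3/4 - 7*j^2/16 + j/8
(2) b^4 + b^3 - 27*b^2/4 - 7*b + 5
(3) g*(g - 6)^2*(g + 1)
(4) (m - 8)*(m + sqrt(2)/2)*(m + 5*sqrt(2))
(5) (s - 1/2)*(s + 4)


(1) = j*(j/4 + 1/2)*(j - 1/2)^2
(2) = (b - 5/2)*(b - 1/2)*(b + 2)^2
(3) = g^4 - 11*g^3 + 24*g^2 + 36*g
(4) = m^3 - 8*m^2 + 11*sqrt(2)*m^2/2 - 44*sqrt(2)*m + 5*m - 40
(5) = s^2 + 7*s/2 - 2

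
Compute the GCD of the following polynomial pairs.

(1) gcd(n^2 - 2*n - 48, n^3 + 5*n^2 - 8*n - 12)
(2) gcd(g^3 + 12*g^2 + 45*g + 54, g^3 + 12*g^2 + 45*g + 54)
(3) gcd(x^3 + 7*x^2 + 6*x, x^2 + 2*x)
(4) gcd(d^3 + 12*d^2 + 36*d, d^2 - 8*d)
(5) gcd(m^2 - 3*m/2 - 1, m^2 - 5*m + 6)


(1) = gcd((n - 8)*(n + 6), (n - 2)*(n + 1)*(n + 6)) = n + 6
(2) = g^3 + 12*g^2 + 45*g + 54
(3) = x
(4) = gcd(d*(d + 6)^2, d*(d - 8)) = d
(5) = gcd((m - 2)*(m + 1/2), (m - 3)*(m - 2)) = m - 2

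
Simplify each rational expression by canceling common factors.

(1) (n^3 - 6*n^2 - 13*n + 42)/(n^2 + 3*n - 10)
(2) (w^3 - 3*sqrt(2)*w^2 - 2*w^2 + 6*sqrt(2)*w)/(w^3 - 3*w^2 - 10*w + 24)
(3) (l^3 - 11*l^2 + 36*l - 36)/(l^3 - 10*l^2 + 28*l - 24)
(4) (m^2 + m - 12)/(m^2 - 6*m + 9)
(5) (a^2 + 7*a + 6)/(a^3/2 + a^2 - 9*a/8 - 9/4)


(1) = (n^2 - 4*n - 21)/(n + 5)
(2) = (w^2 - 3*sqrt(2)*w)/(w^2 - w - 12)
(3) = (l - 3)/(l - 2)
(4) = (m + 4)/(m - 3)
(5) = (8*a^2 + 56*a + 48)/(4*a^3 + 8*a^2 - 9*a - 18)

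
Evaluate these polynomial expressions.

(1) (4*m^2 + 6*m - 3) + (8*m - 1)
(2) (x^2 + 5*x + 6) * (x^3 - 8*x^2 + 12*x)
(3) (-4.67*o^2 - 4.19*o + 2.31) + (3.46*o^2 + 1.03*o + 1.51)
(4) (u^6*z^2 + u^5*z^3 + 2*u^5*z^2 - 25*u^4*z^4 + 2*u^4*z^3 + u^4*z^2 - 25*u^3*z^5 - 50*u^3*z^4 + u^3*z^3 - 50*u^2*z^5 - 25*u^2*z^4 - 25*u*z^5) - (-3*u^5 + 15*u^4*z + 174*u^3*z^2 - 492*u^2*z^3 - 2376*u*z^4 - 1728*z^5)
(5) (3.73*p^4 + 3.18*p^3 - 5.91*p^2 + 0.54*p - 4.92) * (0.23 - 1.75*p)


(1) = 4*m^2 + 14*m - 4
(2) = x^5 - 3*x^4 - 22*x^3 + 12*x^2 + 72*x
(3) = -1.21*o^2 - 3.16*o + 3.82
(4) = u^6*z^2 + u^5*z^3 + 2*u^5*z^2 + 3*u^5 - 25*u^4*z^4 + 2*u^4*z^3 + u^4*z^2 - 15*u^4*z - 25*u^3*z^5 - 50*u^3*z^4 + u^3*z^3 - 174*u^3*z^2 - 50*u^2*z^5 - 25*u^2*z^4 + 492*u^2*z^3 - 25*u*z^5 + 2376*u*z^4 + 1728*z^5
(5) = -6.5275*p^5 - 4.7071*p^4 + 11.0739*p^3 - 2.3043*p^2 + 8.7342*p - 1.1316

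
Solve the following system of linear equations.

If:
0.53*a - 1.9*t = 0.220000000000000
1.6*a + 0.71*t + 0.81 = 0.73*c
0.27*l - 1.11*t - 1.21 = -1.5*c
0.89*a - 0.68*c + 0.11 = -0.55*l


Then:
a = -0.18
c = 0.54
l = 0.77
t = -0.17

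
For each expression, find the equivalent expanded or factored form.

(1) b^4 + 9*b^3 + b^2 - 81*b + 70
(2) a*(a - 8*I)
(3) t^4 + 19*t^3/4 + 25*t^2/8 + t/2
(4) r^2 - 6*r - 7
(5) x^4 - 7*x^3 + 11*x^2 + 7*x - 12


(1) = (b - 2)*(b - 1)*(b + 5)*(b + 7)
(2) = a^2 - 8*I*a
(3) = t*(t + 1/4)*(t + 1/2)*(t + 4)
(4) = (r - 7)*(r + 1)
(5) = (x - 4)*(x - 3)*(x - 1)*(x + 1)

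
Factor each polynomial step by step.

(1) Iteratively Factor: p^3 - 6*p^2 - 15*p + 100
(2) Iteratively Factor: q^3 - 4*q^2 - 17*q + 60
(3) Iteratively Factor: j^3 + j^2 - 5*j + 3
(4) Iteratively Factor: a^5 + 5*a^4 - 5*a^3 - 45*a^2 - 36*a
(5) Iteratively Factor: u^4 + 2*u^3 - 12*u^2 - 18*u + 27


(1) = (p - 5)*(p^2 - p - 20) = (p - 5)^2*(p + 4)
(2) = (q + 4)*(q^2 - 8*q + 15) = (q - 3)*(q + 4)*(q - 5)
(3) = (j - 1)*(j^2 + 2*j - 3) = (j - 1)^2*(j + 3)
(4) = (a + 1)*(a^4 + 4*a^3 - 9*a^2 - 36*a) = a*(a + 1)*(a^3 + 4*a^2 - 9*a - 36) = a*(a + 1)*(a + 3)*(a^2 + a - 12) = a*(a + 1)*(a + 3)*(a + 4)*(a - 3)
(5) = (u + 3)*(u^3 - u^2 - 9*u + 9) = (u + 3)^2*(u^2 - 4*u + 3) = (u - 3)*(u + 3)^2*(u - 1)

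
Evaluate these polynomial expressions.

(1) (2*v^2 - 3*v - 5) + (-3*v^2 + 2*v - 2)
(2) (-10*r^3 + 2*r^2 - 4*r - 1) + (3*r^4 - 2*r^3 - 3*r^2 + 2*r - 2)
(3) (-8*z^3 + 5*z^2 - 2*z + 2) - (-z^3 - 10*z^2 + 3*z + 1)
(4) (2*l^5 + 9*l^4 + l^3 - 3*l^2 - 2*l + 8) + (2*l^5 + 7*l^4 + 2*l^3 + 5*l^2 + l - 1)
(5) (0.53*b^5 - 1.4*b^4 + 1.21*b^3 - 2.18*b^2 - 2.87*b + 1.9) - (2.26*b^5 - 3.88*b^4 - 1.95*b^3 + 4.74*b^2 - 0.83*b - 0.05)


(1) = -v^2 - v - 7
(2) = 3*r^4 - 12*r^3 - r^2 - 2*r - 3
(3) = -7*z^3 + 15*z^2 - 5*z + 1
(4) = 4*l^5 + 16*l^4 + 3*l^3 + 2*l^2 - l + 7
(5) = -1.73*b^5 + 2.48*b^4 + 3.16*b^3 - 6.92*b^2 - 2.04*b + 1.95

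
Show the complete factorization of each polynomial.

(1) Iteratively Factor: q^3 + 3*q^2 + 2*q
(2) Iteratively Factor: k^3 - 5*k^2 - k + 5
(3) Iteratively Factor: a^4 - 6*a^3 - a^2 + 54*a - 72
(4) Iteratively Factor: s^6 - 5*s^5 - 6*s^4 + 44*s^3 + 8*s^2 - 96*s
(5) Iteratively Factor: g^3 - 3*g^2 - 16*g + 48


(1) = (q + 2)*(q^2 + q) = (q + 1)*(q + 2)*(q)
(2) = (k + 1)*(k^2 - 6*k + 5) = (k - 1)*(k + 1)*(k - 5)
(3) = (a - 3)*(a^3 - 3*a^2 - 10*a + 24) = (a - 3)*(a + 3)*(a^2 - 6*a + 8) = (a - 3)*(a - 2)*(a + 3)*(a - 4)
(4) = (s - 2)*(s^5 - 3*s^4 - 12*s^3 + 20*s^2 + 48*s) = s*(s - 2)*(s^4 - 3*s^3 - 12*s^2 + 20*s + 48) = s*(s - 2)*(s + 2)*(s^3 - 5*s^2 - 2*s + 24) = s*(s - 3)*(s - 2)*(s + 2)*(s^2 - 2*s - 8) = s*(s - 4)*(s - 3)*(s - 2)*(s + 2)*(s + 2)
(5) = (g - 3)*(g^2 - 16) = (g - 4)*(g - 3)*(g + 4)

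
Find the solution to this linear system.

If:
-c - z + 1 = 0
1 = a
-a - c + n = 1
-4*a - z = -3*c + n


Then:
a = 1
c = 7/3
n = 13/3
z = -4/3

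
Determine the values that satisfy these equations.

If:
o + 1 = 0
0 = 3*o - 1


Then:
No Solution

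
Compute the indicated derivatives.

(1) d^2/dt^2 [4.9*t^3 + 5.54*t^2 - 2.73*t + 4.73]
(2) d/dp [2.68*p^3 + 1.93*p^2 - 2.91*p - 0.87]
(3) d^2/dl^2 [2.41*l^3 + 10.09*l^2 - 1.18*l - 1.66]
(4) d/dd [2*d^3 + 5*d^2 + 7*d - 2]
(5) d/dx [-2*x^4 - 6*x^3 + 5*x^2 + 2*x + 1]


(1) = 29.4*t + 11.08
(2) = 8.04*p^2 + 3.86*p - 2.91
(3) = 14.46*l + 20.18
(4) = 6*d^2 + 10*d + 7
(5) = -8*x^3 - 18*x^2 + 10*x + 2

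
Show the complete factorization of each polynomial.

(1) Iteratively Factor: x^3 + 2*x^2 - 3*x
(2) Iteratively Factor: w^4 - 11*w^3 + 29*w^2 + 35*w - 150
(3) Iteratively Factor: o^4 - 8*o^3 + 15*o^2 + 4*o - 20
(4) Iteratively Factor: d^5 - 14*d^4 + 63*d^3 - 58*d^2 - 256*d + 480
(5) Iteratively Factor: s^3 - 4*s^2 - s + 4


(1) = (x + 3)*(x^2 - x) = (x - 1)*(x + 3)*(x)
(2) = (w - 3)*(w^3 - 8*w^2 + 5*w + 50) = (w - 5)*(w - 3)*(w^2 - 3*w - 10) = (w - 5)^2*(w - 3)*(w + 2)
(3) = (o - 5)*(o^3 - 3*o^2 + 4) = (o - 5)*(o + 1)*(o^2 - 4*o + 4) = (o - 5)*(o - 2)*(o + 1)*(o - 2)
(4) = (d - 3)*(d^4 - 11*d^3 + 30*d^2 + 32*d - 160) = (d - 4)*(d - 3)*(d^3 - 7*d^2 + 2*d + 40) = (d - 4)*(d - 3)*(d + 2)*(d^2 - 9*d + 20) = (d - 5)*(d - 4)*(d - 3)*(d + 2)*(d - 4)
(5) = (s - 1)*(s^2 - 3*s - 4) = (s - 4)*(s - 1)*(s + 1)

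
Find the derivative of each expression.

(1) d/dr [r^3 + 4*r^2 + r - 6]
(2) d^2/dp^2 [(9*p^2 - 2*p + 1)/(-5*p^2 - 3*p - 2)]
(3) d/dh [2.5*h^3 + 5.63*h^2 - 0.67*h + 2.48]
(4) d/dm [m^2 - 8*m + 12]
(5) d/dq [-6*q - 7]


(1) = 3*r^2 + 8*r + 1
(2) = 2*(185*p^3 + 195*p^2 - 105*p - 47)/(125*p^6 + 225*p^5 + 285*p^4 + 207*p^3 + 114*p^2 + 36*p + 8)
(3) = 7.5*h^2 + 11.26*h - 0.67
(4) = 2*m - 8
(5) = -6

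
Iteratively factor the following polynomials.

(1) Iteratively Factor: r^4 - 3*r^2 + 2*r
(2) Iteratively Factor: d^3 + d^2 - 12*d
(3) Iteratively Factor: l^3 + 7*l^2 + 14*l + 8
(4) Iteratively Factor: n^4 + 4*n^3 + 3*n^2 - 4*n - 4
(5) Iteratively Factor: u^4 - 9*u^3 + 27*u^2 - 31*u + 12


(1) = (r)*(r^3 - 3*r + 2) = r*(r + 2)*(r^2 - 2*r + 1) = r*(r - 1)*(r + 2)*(r - 1)
(2) = (d + 4)*(d^2 - 3*d) = (d - 3)*(d + 4)*(d)
(3) = (l + 4)*(l^2 + 3*l + 2) = (l + 1)*(l + 4)*(l + 2)
(4) = (n + 2)*(n^3 + 2*n^2 - n - 2) = (n - 1)*(n + 2)*(n^2 + 3*n + 2) = (n - 1)*(n + 1)*(n + 2)*(n + 2)
(5) = (u - 3)*(u^3 - 6*u^2 + 9*u - 4) = (u - 4)*(u - 3)*(u^2 - 2*u + 1) = (u - 4)*(u - 3)*(u - 1)*(u - 1)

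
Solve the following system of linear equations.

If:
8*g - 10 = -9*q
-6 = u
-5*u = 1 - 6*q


Then:
g = 107/16
q = -29/6
u = -6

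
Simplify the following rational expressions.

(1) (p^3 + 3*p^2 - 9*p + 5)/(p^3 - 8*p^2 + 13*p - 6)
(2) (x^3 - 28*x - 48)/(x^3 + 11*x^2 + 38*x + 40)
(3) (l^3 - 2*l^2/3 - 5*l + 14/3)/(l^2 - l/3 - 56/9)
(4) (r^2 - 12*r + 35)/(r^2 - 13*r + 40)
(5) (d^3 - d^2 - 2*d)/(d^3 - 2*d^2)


(1) = (p + 5)/(p - 6)
(2) = (x - 6)/(x + 5)
(3) = (3*l^2 - 9*l + 6)/(3*l - 8)
(4) = (r - 7)/(r - 8)
(5) = (d + 1)/d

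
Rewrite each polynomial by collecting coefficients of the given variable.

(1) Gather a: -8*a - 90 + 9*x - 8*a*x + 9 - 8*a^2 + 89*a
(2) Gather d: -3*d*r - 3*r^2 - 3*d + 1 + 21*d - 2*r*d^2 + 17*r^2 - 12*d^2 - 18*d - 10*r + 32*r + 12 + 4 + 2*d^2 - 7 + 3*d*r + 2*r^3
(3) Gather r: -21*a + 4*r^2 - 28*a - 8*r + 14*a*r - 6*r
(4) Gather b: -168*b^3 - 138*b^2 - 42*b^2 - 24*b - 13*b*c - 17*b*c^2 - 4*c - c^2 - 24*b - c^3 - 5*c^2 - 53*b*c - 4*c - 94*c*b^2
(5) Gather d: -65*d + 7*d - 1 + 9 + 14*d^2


(1) = -8*a^2 + a*(81 - 8*x) + 9*x - 81
(2) = d^2*(-2*r - 10) + 2*r^3 + 14*r^2 + 22*r + 10
(3) = -49*a + 4*r^2 + r*(14*a - 14)
(4) = -168*b^3 + b^2*(-94*c - 180) + b*(-17*c^2 - 66*c - 48) - c^3 - 6*c^2 - 8*c
(5) = 14*d^2 - 58*d + 8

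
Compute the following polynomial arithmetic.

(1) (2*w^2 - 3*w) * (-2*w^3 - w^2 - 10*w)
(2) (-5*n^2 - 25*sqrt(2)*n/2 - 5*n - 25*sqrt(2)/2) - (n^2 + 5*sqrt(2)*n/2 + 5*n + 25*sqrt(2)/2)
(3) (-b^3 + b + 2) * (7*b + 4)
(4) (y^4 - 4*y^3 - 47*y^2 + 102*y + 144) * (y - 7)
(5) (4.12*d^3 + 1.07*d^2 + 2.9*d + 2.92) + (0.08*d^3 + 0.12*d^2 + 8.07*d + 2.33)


(1) = -4*w^5 + 4*w^4 - 17*w^3 + 30*w^2
(2) = -6*n^2 - 15*sqrt(2)*n - 10*n - 25*sqrt(2)
(3) = -7*b^4 - 4*b^3 + 7*b^2 + 18*b + 8
(4) = y^5 - 11*y^4 - 19*y^3 + 431*y^2 - 570*y - 1008
(5) = 4.2*d^3 + 1.19*d^2 + 10.97*d + 5.25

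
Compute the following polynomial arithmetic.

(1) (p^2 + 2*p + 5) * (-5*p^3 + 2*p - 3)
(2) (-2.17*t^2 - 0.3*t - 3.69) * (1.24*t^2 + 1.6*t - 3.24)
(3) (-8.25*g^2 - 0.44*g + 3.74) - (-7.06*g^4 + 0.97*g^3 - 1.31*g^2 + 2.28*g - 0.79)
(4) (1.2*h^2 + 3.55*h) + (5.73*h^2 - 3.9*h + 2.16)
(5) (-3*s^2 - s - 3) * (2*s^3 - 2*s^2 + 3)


(1) = -5*p^5 - 10*p^4 - 23*p^3 + p^2 + 4*p - 15
(2) = -2.6908*t^4 - 3.844*t^3 + 1.9752*t^2 - 4.932*t + 11.9556
(3) = 7.06*g^4 - 0.97*g^3 - 6.94*g^2 - 2.72*g + 4.53
(4) = 6.93*h^2 - 0.35*h + 2.16
(5) = -6*s^5 + 4*s^4 - 4*s^3 - 3*s^2 - 3*s - 9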